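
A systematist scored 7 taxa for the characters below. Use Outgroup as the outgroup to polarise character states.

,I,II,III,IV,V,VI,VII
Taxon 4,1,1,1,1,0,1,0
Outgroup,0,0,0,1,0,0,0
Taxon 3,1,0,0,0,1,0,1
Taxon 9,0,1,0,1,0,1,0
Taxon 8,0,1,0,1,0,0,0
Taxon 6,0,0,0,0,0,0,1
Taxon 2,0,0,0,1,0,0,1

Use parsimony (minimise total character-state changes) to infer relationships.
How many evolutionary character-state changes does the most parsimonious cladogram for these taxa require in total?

8

Character polarity is set by the outgroup: the derived state is whichever differs from the outgroup's state, so for IV the derived state is '0', and for the remaining characters it is '1'.
I groups Taxon 3 and Taxon 4, which is incompatible with the clades supported by the remaining characters; treating it as convergent (homoplasy) costs fewer steps than any alternative tree.
Only Taxon 4, Taxon 8, and Taxon 9 show the derived state '1' for II, supporting them as a clade.
III: derived state '1' in Taxon 4 only — an autapomorphy, so it tells us nothing about relationships among taxa.
IV (derived state '0') is shared by Taxon 3 and Taxon 6 — a synapomorphy uniting that clade.
V (derived state '1') is unique to Taxon 3 (autapomorphy; uninformative for grouping).
VI: derived state '1' in Taxon 4 and Taxon 9 only — synapomorphy for {Taxon 4, Taxon 9}.
VII (derived state '1') is shared by Taxon 2, Taxon 3, and Taxon 6 — a synapomorphy uniting that clade.
Most parsimonious ingroup topology: (((Taxon 3,Taxon 6),Taxon 2),((Taxon 4,Taxon 9),Taxon 8)).
Changes per character on this tree: I: 2; II: 1; III: 1; IV: 1; V: 1; VI: 1; VII: 1.
Total = 8.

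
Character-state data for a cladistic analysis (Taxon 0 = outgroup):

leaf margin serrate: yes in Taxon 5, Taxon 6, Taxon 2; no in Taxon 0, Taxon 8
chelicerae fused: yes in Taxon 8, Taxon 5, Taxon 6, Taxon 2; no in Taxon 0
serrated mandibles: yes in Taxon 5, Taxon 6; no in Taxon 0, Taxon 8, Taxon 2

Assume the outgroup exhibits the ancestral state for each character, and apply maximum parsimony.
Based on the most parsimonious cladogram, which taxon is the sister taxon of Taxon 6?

The outgroup has state 'no' for every character, so 'yes' is the derived state throughout.
leaf margin serrate (derived state 'yes') is shared by Taxon 2, Taxon 5, and Taxon 6 — a synapomorphy uniting that clade.
chelicerae fused (derived state 'yes') is shared by all ingroup taxa — unites the whole ingroup.
serrated mandibles: derived state 'yes' in Taxon 5 and Taxon 6 only — synapomorphy for {Taxon 5, Taxon 6}.
Most parsimonious ingroup topology: (((Taxon 6,Taxon 5),Taxon 2),Taxon 8).
Taxon 6 and Taxon 5 form a cherry on this tree, so they are sister taxa.

Taxon 5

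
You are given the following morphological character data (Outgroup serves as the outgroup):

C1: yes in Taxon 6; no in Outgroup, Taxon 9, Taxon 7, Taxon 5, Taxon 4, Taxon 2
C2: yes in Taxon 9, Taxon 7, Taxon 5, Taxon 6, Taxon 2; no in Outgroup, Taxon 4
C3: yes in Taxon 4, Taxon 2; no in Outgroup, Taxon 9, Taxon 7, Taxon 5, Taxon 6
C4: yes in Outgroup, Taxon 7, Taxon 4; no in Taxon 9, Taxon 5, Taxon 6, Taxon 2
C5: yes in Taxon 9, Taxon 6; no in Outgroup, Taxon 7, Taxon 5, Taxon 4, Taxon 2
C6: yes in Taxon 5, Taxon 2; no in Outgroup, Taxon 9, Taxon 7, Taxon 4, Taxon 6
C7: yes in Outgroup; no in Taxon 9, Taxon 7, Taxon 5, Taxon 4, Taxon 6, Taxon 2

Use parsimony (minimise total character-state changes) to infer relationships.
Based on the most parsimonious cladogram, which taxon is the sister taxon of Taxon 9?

Taxon 6

Character polarity is set by the outgroup: the derived state is whichever differs from the outgroup's state, so for C4, C7 the derived state is 'no', and for the remaining characters it is 'yes'.
C1 (derived state 'yes') is unique to Taxon 6 (autapomorphy; uninformative for grouping).
C2 (derived state 'yes') is shared by Taxon 2, Taxon 5, Taxon 6, Taxon 7, and Taxon 9 — a synapomorphy uniting that clade.
C3 (state 'yes') occurs in Taxon 2 and Taxon 4 but conflicts with the nesting implied by the other characters — most parsimoniously interpreted as homoplasy.
Only Taxon 2, Taxon 5, Taxon 6, and Taxon 9 show the derived state 'no' for C4, supporting them as a clade.
C5: derived state 'yes' in Taxon 6 and Taxon 9 only — synapomorphy for {Taxon 6, Taxon 9}.
C6 (derived state 'yes') is shared by Taxon 2 and Taxon 5 — a synapomorphy uniting that clade.
All ingroup taxa share the derived state 'no' for C7; it defines the ingroup but does not resolve relationships within it.
Most parsimonious ingroup topology: ((((Taxon 9,Taxon 6),(Taxon 5,Taxon 2)),Taxon 7),Taxon 4).
Taxon 9 and Taxon 6 form a cherry on this tree, so they are sister taxa.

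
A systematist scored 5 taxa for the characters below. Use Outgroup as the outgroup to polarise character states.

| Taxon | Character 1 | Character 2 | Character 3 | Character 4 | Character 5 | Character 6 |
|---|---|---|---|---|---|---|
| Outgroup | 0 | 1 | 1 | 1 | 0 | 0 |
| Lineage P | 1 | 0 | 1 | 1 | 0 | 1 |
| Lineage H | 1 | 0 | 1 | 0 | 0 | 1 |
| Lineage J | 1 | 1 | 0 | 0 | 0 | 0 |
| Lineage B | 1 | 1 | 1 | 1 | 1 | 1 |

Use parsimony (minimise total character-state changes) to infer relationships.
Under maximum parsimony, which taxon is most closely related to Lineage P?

Character polarity is set by the outgroup: the derived state is whichever differs from the outgroup's state, so for Character 2, Character 3, Character 4 the derived state is '0', and for the remaining characters it is '1'.
All ingroup taxa share the derived state '1' for Character 1; it defines the ingroup but does not resolve relationships within it.
Character 2: derived state '0' in Lineage H and Lineage P only — synapomorphy for {Lineage H, Lineage P}.
Character 3: derived state '0' in Lineage J only — an autapomorphy, so it tells us nothing about relationships among taxa.
Character 4 groups Lineage H and Lineage J, which is incompatible with the clades supported by the remaining characters; treating it as convergent (homoplasy) costs fewer steps than any alternative tree.
Character 5: derived state '1' in Lineage B only — an autapomorphy, so it tells us nothing about relationships among taxa.
Character 6: derived state '1' in Lineage B, Lineage H, and Lineage P only — synapomorphy for {Lineage B, Lineage H, Lineage P}.
Most parsimonious ingroup topology: (((Lineage P,Lineage H),Lineage B),Lineage J).
Lineage P and Lineage H form a cherry on this tree, so they are sister taxa.

Lineage H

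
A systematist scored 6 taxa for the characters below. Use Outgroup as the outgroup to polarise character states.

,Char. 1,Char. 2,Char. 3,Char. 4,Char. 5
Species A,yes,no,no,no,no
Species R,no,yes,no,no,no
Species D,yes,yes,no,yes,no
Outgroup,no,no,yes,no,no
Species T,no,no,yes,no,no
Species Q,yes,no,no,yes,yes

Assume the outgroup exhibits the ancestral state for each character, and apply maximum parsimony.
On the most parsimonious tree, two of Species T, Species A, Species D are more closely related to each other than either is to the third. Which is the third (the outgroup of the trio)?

Species T

Character polarity is set by the outgroup: the derived state is whichever differs from the outgroup's state, so for Char. 3 the derived state is 'no', and for the remaining characters it is 'yes'.
Only Species A, Species D, and Species Q show the derived state 'yes' for Char. 1, supporting them as a clade.
Char. 2 (state 'yes') occurs in Species D and Species R but conflicts with the nesting implied by the other characters — most parsimoniously interpreted as homoplasy.
Only Species A, Species D, Species Q, and Species R show the derived state 'no' for Char. 3, supporting them as a clade.
Only Species D and Species Q show the derived state 'yes' for Char. 4, supporting them as a clade.
Char. 5 (derived state 'yes') is unique to Species Q (autapomorphy; uninformative for grouping).
Most parsimonious ingroup topology: ((((Species Q,Species D),Species A),Species R),Species T).
Species A and Species D share a more recent common ancestor with each other than either does with Species T, so Species T is the least closely related of the three.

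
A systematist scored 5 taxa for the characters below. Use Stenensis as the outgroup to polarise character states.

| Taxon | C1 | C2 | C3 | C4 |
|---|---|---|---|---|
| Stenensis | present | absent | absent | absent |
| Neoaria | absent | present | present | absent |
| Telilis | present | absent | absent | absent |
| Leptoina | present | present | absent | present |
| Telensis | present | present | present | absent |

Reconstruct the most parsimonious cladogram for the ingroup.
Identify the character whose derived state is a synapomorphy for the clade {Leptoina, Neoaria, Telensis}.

Character polarity is set by the outgroup: the derived state is whichever differs from the outgroup's state, so for C1 the derived state is 'absent', and for the remaining characters it is 'present'.
C1: derived state 'absent' in Neoaria only — an autapomorphy, so it tells us nothing about relationships among taxa.
C2: derived state 'present' in Leptoina, Neoaria, and Telensis only — synapomorphy for {Leptoina, Neoaria, Telensis}.
C3: derived state 'present' in Neoaria and Telensis only — synapomorphy for {Neoaria, Telensis}.
C4: derived state 'present' in Leptoina only — an autapomorphy, so it tells us nothing about relationships among taxa.
Most parsimonious ingroup topology: (((Neoaria,Telensis),Leptoina),Telilis).
The clade {Leptoina, Neoaria, Telensis} is supported by C2: its derived state 'present' occurs in exactly those taxa and in no other taxon (including the outgroup).

C2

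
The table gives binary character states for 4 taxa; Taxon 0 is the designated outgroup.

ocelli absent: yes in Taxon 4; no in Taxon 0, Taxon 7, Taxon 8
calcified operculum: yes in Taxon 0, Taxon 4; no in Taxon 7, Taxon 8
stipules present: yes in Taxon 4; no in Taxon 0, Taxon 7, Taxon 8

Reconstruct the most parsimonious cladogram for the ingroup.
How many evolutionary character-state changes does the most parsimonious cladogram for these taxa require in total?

3

Character polarity is set by the outgroup: the derived state is whichever differs from the outgroup's state, so for calcified operculum the derived state is 'no', and for the remaining characters it is 'yes'.
ocelli absent (derived state 'yes') is unique to Taxon 4 (autapomorphy; uninformative for grouping).
Only Taxon 7 and Taxon 8 show the derived state 'no' for calcified operculum, supporting them as a clade.
stipules present: derived state 'yes' in Taxon 4 only — an autapomorphy, so it tells us nothing about relationships among taxa.
Most parsimonious ingroup topology: ((Taxon 7,Taxon 8),Taxon 4).
Changes per character on this tree: ocelli absent: 1; calcified operculum: 1; stipules present: 1.
Total = 3.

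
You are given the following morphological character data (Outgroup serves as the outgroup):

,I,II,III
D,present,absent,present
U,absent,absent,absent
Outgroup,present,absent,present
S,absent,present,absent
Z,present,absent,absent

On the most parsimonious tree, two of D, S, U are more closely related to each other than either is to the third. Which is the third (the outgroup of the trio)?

D

Character polarity is set by the outgroup: the derived state is whichever differs from the outgroup's state, so for I, III the derived state is 'absent', and for the remaining characters it is 'present'.
I: derived state 'absent' in S and U only — synapomorphy for {S, U}.
II (derived state 'present') is unique to S (autapomorphy; uninformative for grouping).
III: derived state 'absent' in S, U, and Z only — synapomorphy for {S, U, Z}.
Most parsimonious ingroup topology: (((U,S),Z),D).
S and U share a more recent common ancestor with each other than either does with D, so D is the least closely related of the three.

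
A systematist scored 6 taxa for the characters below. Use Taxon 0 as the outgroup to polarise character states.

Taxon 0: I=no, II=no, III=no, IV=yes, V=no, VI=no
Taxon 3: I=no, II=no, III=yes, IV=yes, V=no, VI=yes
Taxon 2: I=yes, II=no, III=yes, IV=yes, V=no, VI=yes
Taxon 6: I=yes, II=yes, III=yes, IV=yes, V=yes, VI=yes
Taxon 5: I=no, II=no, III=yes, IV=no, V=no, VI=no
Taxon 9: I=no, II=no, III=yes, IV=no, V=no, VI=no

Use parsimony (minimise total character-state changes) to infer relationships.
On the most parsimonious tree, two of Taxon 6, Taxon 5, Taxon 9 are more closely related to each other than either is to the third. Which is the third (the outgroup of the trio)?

Character polarity is set by the outgroup: the derived state is whichever differs from the outgroup's state, so for IV the derived state is 'no', and for the remaining characters it is 'yes'.
I: derived state 'yes' in Taxon 2 and Taxon 6 only — synapomorphy for {Taxon 2, Taxon 6}.
II: derived state 'yes' in Taxon 6 only — an autapomorphy, so it tells us nothing about relationships among taxa.
III (derived state 'yes') is shared by all ingroup taxa — unites the whole ingroup.
IV: derived state 'no' in Taxon 5 and Taxon 9 only — synapomorphy for {Taxon 5, Taxon 9}.
V: derived state 'yes' in Taxon 6 only — an autapomorphy, so it tells us nothing about relationships among taxa.
VI: derived state 'yes' in Taxon 2, Taxon 3, and Taxon 6 only — synapomorphy for {Taxon 2, Taxon 3, Taxon 6}.
Most parsimonious ingroup topology: ((Taxon 3,(Taxon 2,Taxon 6)),(Taxon 5,Taxon 9)).
Taxon 9 and Taxon 5 share a more recent common ancestor with each other than either does with Taxon 6, so Taxon 6 is the least closely related of the three.

Taxon 6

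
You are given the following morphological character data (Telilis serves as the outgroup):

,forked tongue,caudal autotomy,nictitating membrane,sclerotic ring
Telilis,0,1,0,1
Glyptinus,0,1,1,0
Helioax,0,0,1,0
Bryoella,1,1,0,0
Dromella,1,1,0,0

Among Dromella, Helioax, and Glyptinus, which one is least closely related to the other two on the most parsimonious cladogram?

Dromella

Character polarity is set by the outgroup: the derived state is whichever differs from the outgroup's state, so for caudal autotomy, sclerotic ring the derived state is '0', and for the remaining characters it is '1'.
forked tongue: derived state '1' in Bryoella and Dromella only — synapomorphy for {Bryoella, Dromella}.
caudal autotomy: derived state '0' in Helioax only — an autapomorphy, so it tells us nothing about relationships among taxa.
nictitating membrane (derived state '1') is shared by Glyptinus and Helioax — a synapomorphy uniting that clade.
sclerotic ring (derived state '0') is shared by all ingroup taxa — unites the whole ingroup.
Most parsimonious ingroup topology: ((Glyptinus,Helioax),(Bryoella,Dromella)).
Glyptinus and Helioax share a more recent common ancestor with each other than either does with Dromella, so Dromella is the least closely related of the three.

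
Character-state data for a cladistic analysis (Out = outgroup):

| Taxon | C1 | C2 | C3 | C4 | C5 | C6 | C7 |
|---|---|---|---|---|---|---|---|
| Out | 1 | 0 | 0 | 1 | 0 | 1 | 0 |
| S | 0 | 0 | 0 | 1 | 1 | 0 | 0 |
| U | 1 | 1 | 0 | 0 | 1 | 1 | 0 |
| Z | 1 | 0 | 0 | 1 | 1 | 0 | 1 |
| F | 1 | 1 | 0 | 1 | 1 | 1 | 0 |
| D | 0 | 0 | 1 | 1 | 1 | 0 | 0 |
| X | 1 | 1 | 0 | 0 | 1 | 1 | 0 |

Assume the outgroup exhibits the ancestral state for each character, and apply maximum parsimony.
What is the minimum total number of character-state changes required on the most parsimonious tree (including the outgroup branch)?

7

Character polarity is set by the outgroup: the derived state is whichever differs from the outgroup's state, so for C1, C4, C6 the derived state is '0', and for the remaining characters it is '1'.
C1 (derived state '0') is shared by D and S — a synapomorphy uniting that clade.
C2: derived state '1' in F, U, and X only — synapomorphy for {F, U, X}.
C3 (derived state '1') is unique to D (autapomorphy; uninformative for grouping).
Only U and X show the derived state '0' for C4, supporting them as a clade.
C5 (derived state '1') is shared by all ingroup taxa — unites the whole ingroup.
C6 (derived state '0') is shared by D, S, and Z — a synapomorphy uniting that clade.
C7 (derived state '1') is unique to Z (autapomorphy; uninformative for grouping).
Most parsimonious ingroup topology: (((S,D),Z),((U,X),F)).
Changes per character on this tree: C1: 1; C2: 1; C3: 1; C4: 1; C5: 1; C6: 1; C7: 1.
Total = 7.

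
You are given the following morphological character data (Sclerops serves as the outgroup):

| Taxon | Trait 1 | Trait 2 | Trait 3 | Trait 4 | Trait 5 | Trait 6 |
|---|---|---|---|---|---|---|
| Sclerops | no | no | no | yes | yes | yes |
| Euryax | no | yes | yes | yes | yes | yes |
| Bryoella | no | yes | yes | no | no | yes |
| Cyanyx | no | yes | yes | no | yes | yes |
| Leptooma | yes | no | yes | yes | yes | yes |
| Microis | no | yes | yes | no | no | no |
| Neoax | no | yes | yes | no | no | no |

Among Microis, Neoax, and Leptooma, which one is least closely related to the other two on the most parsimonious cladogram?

Character polarity is set by the outgroup: the derived state is whichever differs from the outgroup's state, so for Trait 4, Trait 5, Trait 6 the derived state is 'no', and for the remaining characters it is 'yes'.
Trait 1: derived state 'yes' in Leptooma only — an autapomorphy, so it tells us nothing about relationships among taxa.
Trait 2: derived state 'yes' in Bryoella, Cyanyx, Euryax, Microis, and Neoax only — synapomorphy for {Bryoella, Cyanyx, Euryax, Microis, Neoax}.
Trait 3 (derived state 'yes') is shared by all ingroup taxa — unites the whole ingroup.
Trait 4 (derived state 'no') is shared by Bryoella, Cyanyx, Microis, and Neoax — a synapomorphy uniting that clade.
Trait 5: derived state 'no' in Bryoella, Microis, and Neoax only — synapomorphy for {Bryoella, Microis, Neoax}.
Trait 6: derived state 'no' in Microis and Neoax only — synapomorphy for {Microis, Neoax}.
Most parsimonious ingroup topology: ((Euryax,((Bryoella,(Microis,Neoax)),Cyanyx)),Leptooma).
Microis and Neoax share a more recent common ancestor with each other than either does with Leptooma, so Leptooma is the least closely related of the three.

Leptooma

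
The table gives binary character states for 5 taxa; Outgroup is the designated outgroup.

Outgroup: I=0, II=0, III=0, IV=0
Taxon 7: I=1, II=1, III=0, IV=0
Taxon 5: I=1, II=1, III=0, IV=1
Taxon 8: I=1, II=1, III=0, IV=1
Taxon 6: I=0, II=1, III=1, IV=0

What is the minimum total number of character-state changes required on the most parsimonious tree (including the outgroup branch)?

The outgroup has state '0' for every character, so '1' is the derived state throughout.
I: derived state '1' in Taxon 5, Taxon 7, and Taxon 8 only — synapomorphy for {Taxon 5, Taxon 7, Taxon 8}.
II (derived state '1') is shared by all ingroup taxa — unites the whole ingroup.
III: derived state '1' in Taxon 6 only — an autapomorphy, so it tells us nothing about relationships among taxa.
IV: derived state '1' in Taxon 5 and Taxon 8 only — synapomorphy for {Taxon 5, Taxon 8}.
Most parsimonious ingroup topology: ((Taxon 7,(Taxon 5,Taxon 8)),Taxon 6).
Changes per character on this tree: I: 1; II: 1; III: 1; IV: 1.
Total = 4.

4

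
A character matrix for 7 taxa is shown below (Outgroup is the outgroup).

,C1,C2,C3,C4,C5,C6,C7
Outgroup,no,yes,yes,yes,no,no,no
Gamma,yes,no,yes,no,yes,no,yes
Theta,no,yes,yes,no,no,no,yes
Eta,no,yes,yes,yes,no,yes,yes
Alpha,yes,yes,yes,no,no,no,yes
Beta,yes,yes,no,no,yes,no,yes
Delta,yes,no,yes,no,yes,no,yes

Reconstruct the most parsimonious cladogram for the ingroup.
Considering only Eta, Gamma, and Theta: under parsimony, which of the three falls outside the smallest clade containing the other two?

Character polarity is set by the outgroup: the derived state is whichever differs from the outgroup's state, so for C2, C3, C4 the derived state is 'no', and for the remaining characters it is 'yes'.
Only Alpha, Beta, Delta, and Gamma show the derived state 'yes' for C1, supporting them as a clade.
Only Delta and Gamma show the derived state 'no' for C2, supporting them as a clade.
C3 (derived state 'no') is unique to Beta (autapomorphy; uninformative for grouping).
Only Alpha, Beta, Delta, Gamma, and Theta show the derived state 'no' for C4, supporting them as a clade.
Only Beta, Delta, and Gamma show the derived state 'yes' for C5, supporting them as a clade.
C6 (derived state 'yes') is unique to Eta (autapomorphy; uninformative for grouping).
C7 (derived state 'yes') is shared by all ingroup taxa — unites the whole ingroup.
Most parsimonious ingroup topology: (((((Gamma,Delta),Beta),Alpha),Theta),Eta).
Gamma and Theta share a more recent common ancestor with each other than either does with Eta, so Eta is the least closely related of the three.

Eta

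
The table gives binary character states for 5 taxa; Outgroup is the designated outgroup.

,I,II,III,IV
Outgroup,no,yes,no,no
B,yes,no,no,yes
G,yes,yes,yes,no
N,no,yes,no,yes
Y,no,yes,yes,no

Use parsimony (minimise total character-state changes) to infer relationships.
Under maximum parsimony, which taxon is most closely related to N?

Character polarity is set by the outgroup: the derived state is whichever differs from the outgroup's state, so for II the derived state is 'no', and for the remaining characters it is 'yes'.
I groups B and G, which is incompatible with the clades supported by the remaining characters; treating it as convergent (homoplasy) costs fewer steps than any alternative tree.
II: derived state 'no' in B only — an autapomorphy, so it tells us nothing about relationships among taxa.
III (derived state 'yes') is shared by G and Y — a synapomorphy uniting that clade.
Only B and N show the derived state 'yes' for IV, supporting them as a clade.
Most parsimonious ingroup topology: ((B,N),(G,Y)).
N and B form a cherry on this tree, so they are sister taxa.

B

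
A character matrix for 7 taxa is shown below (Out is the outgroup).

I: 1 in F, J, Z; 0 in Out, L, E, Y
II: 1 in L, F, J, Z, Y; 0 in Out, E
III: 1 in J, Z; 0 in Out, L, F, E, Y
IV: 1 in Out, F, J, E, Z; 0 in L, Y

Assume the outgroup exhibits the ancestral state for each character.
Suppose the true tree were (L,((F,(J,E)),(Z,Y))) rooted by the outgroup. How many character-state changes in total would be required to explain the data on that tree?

Map each character onto (L,((F,(J,E)),(Z,Y))) (rooted by Out) and count the minimum state changes it requires (Fitch parsimony):
I: 3; II: 2; III: 2; IV: 2.
Total tree length = 9.

9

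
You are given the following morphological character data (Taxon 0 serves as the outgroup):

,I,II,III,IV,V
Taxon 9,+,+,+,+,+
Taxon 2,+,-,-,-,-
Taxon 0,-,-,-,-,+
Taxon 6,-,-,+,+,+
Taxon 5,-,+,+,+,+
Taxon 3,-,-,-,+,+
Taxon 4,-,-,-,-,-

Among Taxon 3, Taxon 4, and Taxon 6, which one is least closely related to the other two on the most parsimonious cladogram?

Character polarity is set by the outgroup: the derived state is whichever differs from the outgroup's state, so for V the derived state is '-', and for the remaining characters it is '+'.
I (state '+') occurs in Taxon 2 and Taxon 9 but conflicts with the nesting implied by the other characters — most parsimoniously interpreted as homoplasy.
II (derived state '+') is shared by Taxon 5 and Taxon 9 — a synapomorphy uniting that clade.
III: derived state '+' in Taxon 5, Taxon 6, and Taxon 9 only — synapomorphy for {Taxon 5, Taxon 6, Taxon 9}.
IV: derived state '+' in Taxon 3, Taxon 5, Taxon 6, and Taxon 9 only — synapomorphy for {Taxon 3, Taxon 5, Taxon 6, Taxon 9}.
V (derived state '-') is shared by Taxon 2 and Taxon 4 — a synapomorphy uniting that clade.
Most parsimonious ingroup topology: ((Taxon 3,(Taxon 6,(Taxon 9,Taxon 5))),(Taxon 4,Taxon 2)).
Taxon 3 and Taxon 6 share a more recent common ancestor with each other than either does with Taxon 4, so Taxon 4 is the least closely related of the three.

Taxon 4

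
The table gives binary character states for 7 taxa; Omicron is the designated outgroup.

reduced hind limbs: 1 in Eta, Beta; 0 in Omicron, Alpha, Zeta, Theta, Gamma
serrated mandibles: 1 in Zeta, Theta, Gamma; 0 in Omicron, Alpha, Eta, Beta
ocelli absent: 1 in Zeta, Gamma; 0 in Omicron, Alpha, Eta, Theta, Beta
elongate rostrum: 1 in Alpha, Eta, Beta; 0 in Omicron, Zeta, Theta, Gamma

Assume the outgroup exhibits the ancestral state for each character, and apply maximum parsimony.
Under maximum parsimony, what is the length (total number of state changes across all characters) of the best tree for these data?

4

The outgroup has state '0' for every character, so '1' is the derived state throughout.
Only Beta and Eta show the derived state '1' for reduced hind limbs, supporting them as a clade.
serrated mandibles (derived state '1') is shared by Gamma, Theta, and Zeta — a synapomorphy uniting that clade.
ocelli absent: derived state '1' in Gamma and Zeta only — synapomorphy for {Gamma, Zeta}.
elongate rostrum (derived state '1') is shared by Alpha, Beta, and Eta — a synapomorphy uniting that clade.
Most parsimonious ingroup topology: ((Alpha,(Eta,Beta)),((Zeta,Gamma),Theta)).
Changes per character on this tree: reduced hind limbs: 1; serrated mandibles: 1; ocelli absent: 1; elongate rostrum: 1.
Total = 4.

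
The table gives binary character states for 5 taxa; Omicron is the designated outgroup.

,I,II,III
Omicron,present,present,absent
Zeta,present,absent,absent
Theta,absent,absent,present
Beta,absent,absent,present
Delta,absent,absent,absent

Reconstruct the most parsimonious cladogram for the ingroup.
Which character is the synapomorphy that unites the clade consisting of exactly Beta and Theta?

Character polarity is set by the outgroup: the derived state is whichever differs from the outgroup's state, so for I, II the derived state is 'absent', and for the remaining characters it is 'present'.
I (derived state 'absent') is shared by Beta, Delta, and Theta — a synapomorphy uniting that clade.
II (derived state 'absent') is shared by all ingroup taxa — unites the whole ingroup.
III: derived state 'present' in Beta and Theta only — synapomorphy for {Beta, Theta}.
Most parsimonious ingroup topology: (Zeta,((Theta,Beta),Delta)).
The clade {Beta, Theta} is supported by III: its derived state 'present' occurs in exactly those taxa and in no other taxon (including the outgroup).

III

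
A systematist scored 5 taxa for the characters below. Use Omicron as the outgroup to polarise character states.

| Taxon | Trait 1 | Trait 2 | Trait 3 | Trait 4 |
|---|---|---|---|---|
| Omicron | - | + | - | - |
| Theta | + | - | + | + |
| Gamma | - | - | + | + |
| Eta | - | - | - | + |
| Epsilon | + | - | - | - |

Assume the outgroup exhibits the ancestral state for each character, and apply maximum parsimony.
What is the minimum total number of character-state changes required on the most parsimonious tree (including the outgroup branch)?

Character polarity is set by the outgroup: the derived state is whichever differs from the outgroup's state, so for Trait 2 the derived state is '-', and for the remaining characters it is '+'.
Trait 1 groups Epsilon and Theta, which is incompatible with the clades supported by the remaining characters; treating it as convergent (homoplasy) costs fewer steps than any alternative tree.
All ingroup taxa share the derived state '-' for Trait 2; it defines the ingroup but does not resolve relationships within it.
Trait 3 (derived state '+') is shared by Gamma and Theta — a synapomorphy uniting that clade.
Trait 4 (derived state '+') is shared by Eta, Gamma, and Theta — a synapomorphy uniting that clade.
Most parsimonious ingroup topology: (((Theta,Gamma),Eta),Epsilon).
Changes per character on this tree: Trait 1: 2; Trait 2: 1; Trait 3: 1; Trait 4: 1.
Total = 5.

5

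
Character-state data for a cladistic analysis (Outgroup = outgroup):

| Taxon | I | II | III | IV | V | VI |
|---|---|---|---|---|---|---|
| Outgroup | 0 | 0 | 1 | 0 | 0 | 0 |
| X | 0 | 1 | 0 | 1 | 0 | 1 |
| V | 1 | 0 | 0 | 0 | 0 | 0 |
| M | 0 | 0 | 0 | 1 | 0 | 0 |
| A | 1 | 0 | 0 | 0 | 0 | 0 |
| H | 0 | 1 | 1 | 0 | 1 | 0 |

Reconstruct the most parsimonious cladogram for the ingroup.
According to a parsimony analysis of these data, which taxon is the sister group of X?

M

Character polarity is set by the outgroup: the derived state is whichever differs from the outgroup's state, so for III the derived state is '0', and for the remaining characters it is '1'.
I (derived state '1') is shared by A and V — a synapomorphy uniting that clade.
II (state '1') occurs in H and X but conflicts with the nesting implied by the other characters — most parsimoniously interpreted as homoplasy.
Only A, M, V, and X show the derived state '0' for III, supporting them as a clade.
Only M and X show the derived state '1' for IV, supporting them as a clade.
V (derived state '1') is unique to H (autapomorphy; uninformative for grouping).
VI: derived state '1' in X only — an autapomorphy, so it tells us nothing about relationships among taxa.
Most parsimonious ingroup topology: (((X,M),(V,A)),H).
X and M form a cherry on this tree, so they are sister taxa.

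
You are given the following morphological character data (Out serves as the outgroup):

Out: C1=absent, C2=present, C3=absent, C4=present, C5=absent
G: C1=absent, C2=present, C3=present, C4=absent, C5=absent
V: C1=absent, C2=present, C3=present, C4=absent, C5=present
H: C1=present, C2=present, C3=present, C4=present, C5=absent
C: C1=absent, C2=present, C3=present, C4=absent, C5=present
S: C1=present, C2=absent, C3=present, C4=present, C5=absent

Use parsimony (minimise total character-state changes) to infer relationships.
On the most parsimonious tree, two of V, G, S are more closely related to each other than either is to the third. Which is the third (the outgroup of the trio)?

Character polarity is set by the outgroup: the derived state is whichever differs from the outgroup's state, so for C2, C4 the derived state is 'absent', and for the remaining characters it is 'present'.
Only H and S show the derived state 'present' for C1, supporting them as a clade.
C2: derived state 'absent' in S only — an autapomorphy, so it tells us nothing about relationships among taxa.
C3 (derived state 'present') is shared by all ingroup taxa — unites the whole ingroup.
C4 (derived state 'absent') is shared by C, G, and V — a synapomorphy uniting that clade.
Only C and V show the derived state 'present' for C5, supporting them as a clade.
Most parsimonious ingroup topology: ((G,(V,C)),(H,S)).
G and V share a more recent common ancestor with each other than either does with S, so S is the least closely related of the three.

S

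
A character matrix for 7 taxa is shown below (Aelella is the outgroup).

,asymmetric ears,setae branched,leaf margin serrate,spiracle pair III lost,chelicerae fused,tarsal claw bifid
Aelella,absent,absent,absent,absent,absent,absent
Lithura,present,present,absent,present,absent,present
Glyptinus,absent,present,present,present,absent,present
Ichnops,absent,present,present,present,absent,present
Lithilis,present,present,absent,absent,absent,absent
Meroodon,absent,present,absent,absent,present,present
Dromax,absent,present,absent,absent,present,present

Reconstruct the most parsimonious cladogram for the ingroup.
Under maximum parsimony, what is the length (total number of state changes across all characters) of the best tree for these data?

7

The outgroup has state 'absent' for every character, so 'present' is the derived state throughout.
asymmetric ears (state 'present') occurs in Lithilis and Lithura but conflicts with the nesting implied by the other characters — most parsimoniously interpreted as homoplasy.
setae branched (derived state 'present') is shared by all ingroup taxa — unites the whole ingroup.
leaf margin serrate: derived state 'present' in Glyptinus and Ichnops only — synapomorphy for {Glyptinus, Ichnops}.
spiracle pair III lost: derived state 'present' in Glyptinus, Ichnops, and Lithura only — synapomorphy for {Glyptinus, Ichnops, Lithura}.
chelicerae fused (derived state 'present') is shared by Dromax and Meroodon — a synapomorphy uniting that clade.
tarsal claw bifid: derived state 'present' in Dromax, Glyptinus, Ichnops, Lithura, and Meroodon only — synapomorphy for {Dromax, Glyptinus, Ichnops, Lithura, Meroodon}.
Most parsimonious ingroup topology: (((Lithura,(Glyptinus,Ichnops)),(Meroodon,Dromax)),Lithilis).
Changes per character on this tree: asymmetric ears: 2; setae branched: 1; leaf margin serrate: 1; spiracle pair III lost: 1; chelicerae fused: 1; tarsal claw bifid: 1.
Total = 7.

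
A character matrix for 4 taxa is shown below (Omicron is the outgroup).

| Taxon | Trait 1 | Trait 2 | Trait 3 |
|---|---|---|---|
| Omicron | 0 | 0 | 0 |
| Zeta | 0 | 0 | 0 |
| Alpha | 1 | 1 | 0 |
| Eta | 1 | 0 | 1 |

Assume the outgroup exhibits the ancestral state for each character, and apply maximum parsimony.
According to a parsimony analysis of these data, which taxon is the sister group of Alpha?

Eta

The outgroup has state '0' for every character, so '1' is the derived state throughout.
Trait 1: derived state '1' in Alpha and Eta only — synapomorphy for {Alpha, Eta}.
Trait 2 (derived state '1') is unique to Alpha (autapomorphy; uninformative for grouping).
Trait 3 (derived state '1') is unique to Eta (autapomorphy; uninformative for grouping).
Most parsimonious ingroup topology: (Zeta,(Alpha,Eta)).
Alpha and Eta form a cherry on this tree, so they are sister taxa.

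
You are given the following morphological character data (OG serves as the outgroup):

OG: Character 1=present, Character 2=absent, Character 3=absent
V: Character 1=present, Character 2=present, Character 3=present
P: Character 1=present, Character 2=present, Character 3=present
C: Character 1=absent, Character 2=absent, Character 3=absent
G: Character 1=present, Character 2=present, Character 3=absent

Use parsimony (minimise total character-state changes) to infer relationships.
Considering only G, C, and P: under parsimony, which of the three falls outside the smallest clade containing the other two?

C

Character polarity is set by the outgroup: the derived state is whichever differs from the outgroup's state, so for Character 1 the derived state is 'absent', and for the remaining characters it is 'present'.
Character 1 (derived state 'absent') is unique to C (autapomorphy; uninformative for grouping).
Character 2: derived state 'present' in G, P, and V only — synapomorphy for {G, P, V}.
Character 3: derived state 'present' in P and V only — synapomorphy for {P, V}.
Most parsimonious ingroup topology: (((V,P),G),C).
G and P share a more recent common ancestor with each other than either does with C, so C is the least closely related of the three.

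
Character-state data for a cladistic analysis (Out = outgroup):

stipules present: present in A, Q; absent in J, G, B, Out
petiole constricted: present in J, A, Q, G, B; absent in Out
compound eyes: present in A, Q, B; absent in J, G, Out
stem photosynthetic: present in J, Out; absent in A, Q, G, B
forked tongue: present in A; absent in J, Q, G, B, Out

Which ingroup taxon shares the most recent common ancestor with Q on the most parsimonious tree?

A

Character polarity is set by the outgroup: the derived state is whichever differs from the outgroup's state, so for stem photosynthetic the derived state is 'absent', and for the remaining characters it is 'present'.
stipules present (derived state 'present') is shared by A and Q — a synapomorphy uniting that clade.
All ingroup taxa share the derived state 'present' for petiole constricted; it defines the ingroup but does not resolve relationships within it.
Only A, B, and Q show the derived state 'present' for compound eyes, supporting them as a clade.
Only A, B, G, and Q show the derived state 'absent' for stem photosynthetic, supporting them as a clade.
forked tongue: derived state 'present' in A only — an autapomorphy, so it tells us nothing about relationships among taxa.
Most parsimonious ingroup topology: ((((Q,A),B),G),J).
Q and A form a cherry on this tree, so they are sister taxa.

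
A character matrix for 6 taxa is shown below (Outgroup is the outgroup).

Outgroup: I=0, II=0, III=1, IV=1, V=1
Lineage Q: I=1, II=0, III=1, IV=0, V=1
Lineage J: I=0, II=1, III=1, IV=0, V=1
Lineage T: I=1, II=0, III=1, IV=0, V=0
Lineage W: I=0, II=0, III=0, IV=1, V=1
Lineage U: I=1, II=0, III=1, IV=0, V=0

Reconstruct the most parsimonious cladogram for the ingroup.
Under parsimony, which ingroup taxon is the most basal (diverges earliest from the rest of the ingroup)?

Character polarity is set by the outgroup: the derived state is whichever differs from the outgroup's state, so for III, IV, V the derived state is '0', and for the remaining characters it is '1'.
Only Lineage Q, Lineage T, and Lineage U show the derived state '1' for I, supporting them as a clade.
II (derived state '1') is unique to Lineage J (autapomorphy; uninformative for grouping).
III: derived state '0' in Lineage W only — an autapomorphy, so it tells us nothing about relationships among taxa.
IV: derived state '0' in Lineage J, Lineage Q, Lineage T, and Lineage U only — synapomorphy for {Lineage J, Lineage Q, Lineage T, Lineage U}.
V: derived state '0' in Lineage T and Lineage U only — synapomorphy for {Lineage T, Lineage U}.
Most parsimonious ingroup topology: (((Lineage Q,(Lineage T,Lineage U)),Lineage J),Lineage W).
Lineage W is sister to the clade containing all other ingroup taxa, so it is the earliest-diverging (most basal) ingroup lineage.

Lineage W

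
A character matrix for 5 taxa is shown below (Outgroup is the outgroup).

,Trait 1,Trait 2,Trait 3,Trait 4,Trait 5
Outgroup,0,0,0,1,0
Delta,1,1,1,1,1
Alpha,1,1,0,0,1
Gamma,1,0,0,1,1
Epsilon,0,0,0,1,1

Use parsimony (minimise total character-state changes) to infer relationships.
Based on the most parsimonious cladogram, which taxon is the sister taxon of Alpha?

Delta

Character polarity is set by the outgroup: the derived state is whichever differs from the outgroup's state, so for Trait 4 the derived state is '0', and for the remaining characters it is '1'.
Trait 1 (derived state '1') is shared by Alpha, Delta, and Gamma — a synapomorphy uniting that clade.
Trait 2: derived state '1' in Alpha and Delta only — synapomorphy for {Alpha, Delta}.
Trait 3 (derived state '1') is unique to Delta (autapomorphy; uninformative for grouping).
Trait 4 (derived state '0') is unique to Alpha (autapomorphy; uninformative for grouping).
Trait 5 (derived state '1') is shared by all ingroup taxa — unites the whole ingroup.
Most parsimonious ingroup topology: (((Delta,Alpha),Gamma),Epsilon).
Alpha and Delta form a cherry on this tree, so they are sister taxa.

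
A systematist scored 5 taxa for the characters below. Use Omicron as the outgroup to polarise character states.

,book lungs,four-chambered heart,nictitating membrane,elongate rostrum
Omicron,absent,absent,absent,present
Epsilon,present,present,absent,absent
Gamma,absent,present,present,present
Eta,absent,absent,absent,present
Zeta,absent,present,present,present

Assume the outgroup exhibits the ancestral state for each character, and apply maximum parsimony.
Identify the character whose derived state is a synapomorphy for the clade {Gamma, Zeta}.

nictitating membrane

Character polarity is set by the outgroup: the derived state is whichever differs from the outgroup's state, so for elongate rostrum the derived state is 'absent', and for the remaining characters it is 'present'.
book lungs: derived state 'present' in Epsilon only — an autapomorphy, so it tells us nothing about relationships among taxa.
four-chambered heart (derived state 'present') is shared by Epsilon, Gamma, and Zeta — a synapomorphy uniting that clade.
Only Gamma and Zeta show the derived state 'present' for nictitating membrane, supporting them as a clade.
elongate rostrum: derived state 'absent' in Epsilon only — an autapomorphy, so it tells us nothing about relationships among taxa.
Most parsimonious ingroup topology: ((Epsilon,(Gamma,Zeta)),Eta).
The clade {Gamma, Zeta} is supported by nictitating membrane: its derived state 'present' occurs in exactly those taxa and in no other taxon (including the outgroup).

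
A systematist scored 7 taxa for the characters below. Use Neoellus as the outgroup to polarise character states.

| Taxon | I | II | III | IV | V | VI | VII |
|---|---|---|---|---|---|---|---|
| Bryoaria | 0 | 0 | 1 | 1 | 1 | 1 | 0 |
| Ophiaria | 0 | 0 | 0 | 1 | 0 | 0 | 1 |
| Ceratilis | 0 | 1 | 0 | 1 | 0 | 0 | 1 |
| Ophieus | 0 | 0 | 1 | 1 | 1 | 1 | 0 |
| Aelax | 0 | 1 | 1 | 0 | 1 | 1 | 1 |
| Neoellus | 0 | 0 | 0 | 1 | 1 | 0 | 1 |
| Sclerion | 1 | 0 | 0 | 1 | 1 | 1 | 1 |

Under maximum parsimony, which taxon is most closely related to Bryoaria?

Character polarity is set by the outgroup: the derived state is whichever differs from the outgroup's state, so for IV, V, VII the derived state is '0', and for the remaining characters it is '1'.
I: derived state '1' in Sclerion only — an autapomorphy, so it tells us nothing about relationships among taxa.
II (state '1') occurs in Aelax and Ceratilis but conflicts with the nesting implied by the other characters — most parsimoniously interpreted as homoplasy.
III (derived state '1') is shared by Aelax, Bryoaria, and Ophieus — a synapomorphy uniting that clade.
IV (derived state '0') is unique to Aelax (autapomorphy; uninformative for grouping).
Only Ceratilis and Ophiaria show the derived state '0' for V, supporting them as a clade.
VI (derived state '1') is shared by Aelax, Bryoaria, Ophieus, and Sclerion — a synapomorphy uniting that clade.
VII (derived state '0') is shared by Bryoaria and Ophieus — a synapomorphy uniting that clade.
Most parsimonious ingroup topology: ((Ceratilis,Ophiaria),(((Bryoaria,Ophieus),Aelax),Sclerion)).
Bryoaria and Ophieus form a cherry on this tree, so they are sister taxa.

Ophieus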